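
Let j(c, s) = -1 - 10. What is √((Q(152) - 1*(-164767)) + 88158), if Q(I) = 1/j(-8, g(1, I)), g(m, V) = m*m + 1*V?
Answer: √30603914/11 ≈ 502.92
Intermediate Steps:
g(m, V) = V + m² (g(m, V) = m² + V = V + m²)
j(c, s) = -11
Q(I) = -1/11 (Q(I) = 1/(-11) = -1/11)
√((Q(152) - 1*(-164767)) + 88158) = √((-1/11 - 1*(-164767)) + 88158) = √((-1/11 + 164767) + 88158) = √(1812436/11 + 88158) = √(2782174/11) = √30603914/11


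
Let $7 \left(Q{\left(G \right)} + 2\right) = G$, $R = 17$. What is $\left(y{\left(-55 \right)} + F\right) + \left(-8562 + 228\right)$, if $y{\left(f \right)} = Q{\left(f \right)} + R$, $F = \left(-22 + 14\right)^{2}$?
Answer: $- \frac{57840}{7} \approx -8262.9$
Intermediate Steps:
$Q{\left(G \right)} = -2 + \frac{G}{7}$
$F = 64$ ($F = \left(-8\right)^{2} = 64$)
$y{\left(f \right)} = 15 + \frac{f}{7}$ ($y{\left(f \right)} = \left(-2 + \frac{f}{7}\right) + 17 = 15 + \frac{f}{7}$)
$\left(y{\left(-55 \right)} + F\right) + \left(-8562 + 228\right) = \left(\left(15 + \frac{1}{7} \left(-55\right)\right) + 64\right) + \left(-8562 + 228\right) = \left(\left(15 - \frac{55}{7}\right) + 64\right) - 8334 = \left(\frac{50}{7} + 64\right) - 8334 = \frac{498}{7} - 8334 = - \frac{57840}{7}$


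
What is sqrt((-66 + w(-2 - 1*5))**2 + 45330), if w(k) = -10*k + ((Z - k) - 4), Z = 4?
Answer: sqrt(45451) ≈ 213.19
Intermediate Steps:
w(k) = -11*k (w(k) = -10*k + ((4 - k) - 4) = -10*k - k = -11*k)
sqrt((-66 + w(-2 - 1*5))**2 + 45330) = sqrt((-66 - 11*(-2 - 1*5))**2 + 45330) = sqrt((-66 - 11*(-2 - 5))**2 + 45330) = sqrt((-66 - 11*(-7))**2 + 45330) = sqrt((-66 + 77)**2 + 45330) = sqrt(11**2 + 45330) = sqrt(121 + 45330) = sqrt(45451)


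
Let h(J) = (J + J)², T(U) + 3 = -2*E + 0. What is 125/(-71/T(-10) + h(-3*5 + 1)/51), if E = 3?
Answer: 19125/3559 ≈ 5.3737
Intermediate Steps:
T(U) = -9 (T(U) = -3 + (-2*3 + 0) = -3 + (-6 + 0) = -3 - 6 = -9)
h(J) = 4*J² (h(J) = (2*J)² = 4*J²)
125/(-71/T(-10) + h(-3*5 + 1)/51) = 125/(-71/(-9) + (4*(-3*5 + 1)²)/51) = 125/(-71*(-⅑) + (4*(-15 + 1)²)*(1/51)) = 125/(71/9 + (4*(-14)²)*(1/51)) = 125/(71/9 + (4*196)*(1/51)) = 125/(71/9 + 784*(1/51)) = 125/(71/9 + 784/51) = 125/(3559/153) = 125*(153/3559) = 19125/3559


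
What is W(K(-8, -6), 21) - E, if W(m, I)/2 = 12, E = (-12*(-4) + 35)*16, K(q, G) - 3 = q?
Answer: -1304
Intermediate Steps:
K(q, G) = 3 + q
E = 1328 (E = (48 + 35)*16 = 83*16 = 1328)
W(m, I) = 24 (W(m, I) = 2*12 = 24)
W(K(-8, -6), 21) - E = 24 - 1*1328 = 24 - 1328 = -1304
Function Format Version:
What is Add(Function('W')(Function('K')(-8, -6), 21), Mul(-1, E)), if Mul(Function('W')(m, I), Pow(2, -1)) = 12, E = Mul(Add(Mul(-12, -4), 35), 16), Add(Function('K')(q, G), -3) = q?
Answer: -1304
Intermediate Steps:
Function('K')(q, G) = Add(3, q)
E = 1328 (E = Mul(Add(48, 35), 16) = Mul(83, 16) = 1328)
Function('W')(m, I) = 24 (Function('W')(m, I) = Mul(2, 12) = 24)
Add(Function('W')(Function('K')(-8, -6), 21), Mul(-1, E)) = Add(24, Mul(-1, 1328)) = Add(24, -1328) = -1304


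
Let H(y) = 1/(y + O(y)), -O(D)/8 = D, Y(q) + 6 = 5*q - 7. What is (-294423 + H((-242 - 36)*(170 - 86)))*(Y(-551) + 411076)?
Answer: -4912717071859867/40866 ≈ -1.2022e+11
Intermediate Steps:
Y(q) = -13 + 5*q (Y(q) = -6 + (5*q - 7) = -6 + (-7 + 5*q) = -13 + 5*q)
O(D) = -8*D
H(y) = -1/(7*y) (H(y) = 1/(y - 8*y) = 1/(-7*y) = -1/(7*y))
(-294423 + H((-242 - 36)*(170 - 86)))*(Y(-551) + 411076) = (-294423 - 1/((-242 - 36)*(170 - 86))/7)*((-13 + 5*(-551)) + 411076) = (-294423 - 1/(7*((-278*84))))*((-13 - 2755) + 411076) = (-294423 - ⅐/(-23352))*(-2768 + 411076) = (-294423 - ⅐*(-1/23352))*408308 = (-294423 + 1/163464)*408308 = -48127561271/163464*408308 = -4912717071859867/40866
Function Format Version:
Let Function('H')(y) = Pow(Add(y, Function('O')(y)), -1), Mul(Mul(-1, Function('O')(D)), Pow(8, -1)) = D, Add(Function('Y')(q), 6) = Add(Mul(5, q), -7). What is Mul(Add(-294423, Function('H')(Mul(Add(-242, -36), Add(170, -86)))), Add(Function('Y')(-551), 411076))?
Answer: Rational(-4912717071859867, 40866) ≈ -1.2022e+11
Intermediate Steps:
Function('Y')(q) = Add(-13, Mul(5, q)) (Function('Y')(q) = Add(-6, Add(Mul(5, q), -7)) = Add(-6, Add(-7, Mul(5, q))) = Add(-13, Mul(5, q)))
Function('O')(D) = Mul(-8, D)
Function('H')(y) = Mul(Rational(-1, 7), Pow(y, -1)) (Function('H')(y) = Pow(Add(y, Mul(-8, y)), -1) = Pow(Mul(-7, y), -1) = Mul(Rational(-1, 7), Pow(y, -1)))
Mul(Add(-294423, Function('H')(Mul(Add(-242, -36), Add(170, -86)))), Add(Function('Y')(-551), 411076)) = Mul(Add(-294423, Mul(Rational(-1, 7), Pow(Mul(Add(-242, -36), Add(170, -86)), -1))), Add(Add(-13, Mul(5, -551)), 411076)) = Mul(Add(-294423, Mul(Rational(-1, 7), Pow(Mul(-278, 84), -1))), Add(Add(-13, -2755), 411076)) = Mul(Add(-294423, Mul(Rational(-1, 7), Pow(-23352, -1))), Add(-2768, 411076)) = Mul(Add(-294423, Mul(Rational(-1, 7), Rational(-1, 23352))), 408308) = Mul(Add(-294423, Rational(1, 163464)), 408308) = Mul(Rational(-48127561271, 163464), 408308) = Rational(-4912717071859867, 40866)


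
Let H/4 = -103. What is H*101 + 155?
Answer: -41457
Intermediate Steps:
H = -412 (H = 4*(-103) = -412)
H*101 + 155 = -412*101 + 155 = -41612 + 155 = -41457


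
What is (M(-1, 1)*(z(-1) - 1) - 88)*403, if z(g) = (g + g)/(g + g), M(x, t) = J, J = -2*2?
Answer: -35464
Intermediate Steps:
J = -4
M(x, t) = -4
z(g) = 1 (z(g) = (2*g)/((2*g)) = (2*g)*(1/(2*g)) = 1)
(M(-1, 1)*(z(-1) - 1) - 88)*403 = (-4*(1 - 1) - 88)*403 = (-4*0 - 88)*403 = (0 - 88)*403 = -88*403 = -35464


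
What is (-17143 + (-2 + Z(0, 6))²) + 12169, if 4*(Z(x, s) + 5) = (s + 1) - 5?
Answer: -19727/4 ≈ -4931.8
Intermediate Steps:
Z(x, s) = -6 + s/4 (Z(x, s) = -5 + ((s + 1) - 5)/4 = -5 + ((1 + s) - 5)/4 = -5 + (-4 + s)/4 = -5 + (-1 + s/4) = -6 + s/4)
(-17143 + (-2 + Z(0, 6))²) + 12169 = (-17143 + (-2 + (-6 + (¼)*6))²) + 12169 = (-17143 + (-2 + (-6 + 3/2))²) + 12169 = (-17143 + (-2 - 9/2)²) + 12169 = (-17143 + (-13/2)²) + 12169 = (-17143 + 169/4) + 12169 = -68403/4 + 12169 = -19727/4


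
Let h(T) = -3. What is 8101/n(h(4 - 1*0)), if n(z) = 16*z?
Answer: -8101/48 ≈ -168.77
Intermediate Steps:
8101/n(h(4 - 1*0)) = 8101/((16*(-3))) = 8101/(-48) = 8101*(-1/48) = -8101/48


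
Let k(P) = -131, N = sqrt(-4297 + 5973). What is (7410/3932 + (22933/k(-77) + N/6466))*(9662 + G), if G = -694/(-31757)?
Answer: -6842602869596122/4089444161 + 306836828*sqrt(419)/102670381 ≈ -1.6732e+6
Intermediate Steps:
G = 694/31757 (G = -694*(-1/31757) = 694/31757 ≈ 0.021853)
N = 2*sqrt(419) (N = sqrt(1676) = 2*sqrt(419) ≈ 40.939)
(7410/3932 + (22933/k(-77) + N/6466))*(9662 + G) = (7410/3932 + (22933/(-131) + (2*sqrt(419))/6466))*(9662 + 694/31757) = (7410*(1/3932) + (22933*(-1/131) + (2*sqrt(419))*(1/6466)))*(306836828/31757) = (3705/1966 + (-22933/131 + sqrt(419)/3233))*(306836828/31757) = (-44600923/257546 + sqrt(419)/3233)*(306836828/31757) = -6842602869596122/4089444161 + 306836828*sqrt(419)/102670381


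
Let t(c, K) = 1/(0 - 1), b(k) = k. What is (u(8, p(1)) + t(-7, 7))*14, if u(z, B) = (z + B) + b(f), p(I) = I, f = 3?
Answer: 154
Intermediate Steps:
t(c, K) = -1 (t(c, K) = 1/(-1) = -1)
u(z, B) = 3 + B + z (u(z, B) = (z + B) + 3 = (B + z) + 3 = 3 + B + z)
(u(8, p(1)) + t(-7, 7))*14 = ((3 + 1 + 8) - 1)*14 = (12 - 1)*14 = 11*14 = 154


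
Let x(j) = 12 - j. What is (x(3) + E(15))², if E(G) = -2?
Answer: 49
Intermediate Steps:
(x(3) + E(15))² = ((12 - 1*3) - 2)² = ((12 - 3) - 2)² = (9 - 2)² = 7² = 49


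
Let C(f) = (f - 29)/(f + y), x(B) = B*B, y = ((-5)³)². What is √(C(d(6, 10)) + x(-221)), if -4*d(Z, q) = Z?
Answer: √47687129908502/31247 ≈ 221.00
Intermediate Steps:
y = 15625 (y = (-125)² = 15625)
d(Z, q) = -Z/4
x(B) = B²
C(f) = (-29 + f)/(15625 + f) (C(f) = (f - 29)/(f + 15625) = (-29 + f)/(15625 + f))
√(C(d(6, 10)) + x(-221)) = √((-29 - ¼*6)/(15625 - ¼*6) + (-221)²) = √((-29 - 3/2)/(15625 - 3/2) + 48841) = √(-61/2/(31247/2) + 48841) = √((2/31247)*(-61/2) + 48841) = √(-61/31247 + 48841) = √(1526134666/31247) = √47687129908502/31247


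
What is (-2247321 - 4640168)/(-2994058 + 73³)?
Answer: 6887489/2605041 ≈ 2.6439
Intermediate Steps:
(-2247321 - 4640168)/(-2994058 + 73³) = -6887489/(-2994058 + 389017) = -6887489/(-2605041) = -6887489*(-1/2605041) = 6887489/2605041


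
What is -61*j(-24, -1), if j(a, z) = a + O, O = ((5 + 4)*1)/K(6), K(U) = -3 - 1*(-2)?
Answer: 2013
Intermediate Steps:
K(U) = -1 (K(U) = -3 + 2 = -1)
O = -9 (O = ((5 + 4)*1)/(-1) = (9*1)*(-1) = 9*(-1) = -9)
j(a, z) = -9 + a (j(a, z) = a - 9 = -9 + a)
-61*j(-24, -1) = -61*(-9 - 24) = -61*(-33) = 2013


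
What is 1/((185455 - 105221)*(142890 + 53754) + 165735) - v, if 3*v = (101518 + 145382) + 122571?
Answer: -1943134251980666/15777700431 ≈ -1.2316e+5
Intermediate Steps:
v = 123157 (v = ((101518 + 145382) + 122571)/3 = (246900 + 122571)/3 = (1/3)*369471 = 123157)
1/((185455 - 105221)*(142890 + 53754) + 165735) - v = 1/((185455 - 105221)*(142890 + 53754) + 165735) - 1*123157 = 1/(80234*196644 + 165735) - 123157 = 1/(15777534696 + 165735) - 123157 = 1/15777700431 - 123157 = -1943134251980666/15777700431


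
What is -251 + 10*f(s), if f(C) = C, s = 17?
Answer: -81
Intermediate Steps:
-251 + 10*f(s) = -251 + 10*17 = -251 + 170 = -81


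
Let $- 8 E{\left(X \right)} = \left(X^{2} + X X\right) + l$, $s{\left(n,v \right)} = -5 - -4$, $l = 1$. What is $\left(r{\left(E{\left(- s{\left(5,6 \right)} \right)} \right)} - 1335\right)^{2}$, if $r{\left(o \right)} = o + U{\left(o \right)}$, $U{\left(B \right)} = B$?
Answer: $\frac{28547649}{16} \approx 1.7842 \cdot 10^{6}$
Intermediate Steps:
$s{\left(n,v \right)} = -1$ ($s{\left(n,v \right)} = -5 + 4 = -1$)
$E{\left(X \right)} = - \frac{1}{8} - \frac{X^{2}}{4}$ ($E{\left(X \right)} = - \frac{\left(X^{2} + X X\right) + 1}{8} = - \frac{\left(X^{2} + X^{2}\right) + 1}{8} = - \frac{2 X^{2} + 1}{8} = - \frac{1 + 2 X^{2}}{8} = - \frac{1}{8} - \frac{X^{2}}{4}$)
$r{\left(o \right)} = 2 o$ ($r{\left(o \right)} = o + o = 2 o$)
$\left(r{\left(E{\left(- s{\left(5,6 \right)} \right)} \right)} - 1335\right)^{2} = \left(2 \left(- \frac{1}{8} - \frac{\left(\left(-1\right) \left(-1\right)\right)^{2}}{4}\right) - 1335\right)^{2} = \left(2 \left(- \frac{1}{8} - \frac{1^{2}}{4}\right) - 1335\right)^{2} = \left(2 \left(- \frac{1}{8} - \frac{1}{4}\right) - 1335\right)^{2} = \left(2 \left(- \frac{3}{8}\right) - 1335\right)^{2} = \left(- \frac{3}{4} - 1335\right)^{2} = \left(- \frac{5343}{4}\right)^{2} = \frac{28547649}{16}$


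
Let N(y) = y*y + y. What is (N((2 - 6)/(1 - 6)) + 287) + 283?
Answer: 14286/25 ≈ 571.44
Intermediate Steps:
N(y) = y + y² (N(y) = y² + y = y + y²)
(N((2 - 6)/(1 - 6)) + 287) + 283 = (((2 - 6)/(1 - 6))*(1 + (2 - 6)/(1 - 6)) + 287) + 283 = ((-4/(-5))*(1 - 4/(-5)) + 287) + 283 = ((-4*(-⅕))*(1 - 4*(-⅕)) + 287) + 283 = (4*(1 + ⅘)/5 + 287) + 283 = ((⅘)*(9/5) + 287) + 283 = (36/25 + 287) + 283 = 7211/25 + 283 = 14286/25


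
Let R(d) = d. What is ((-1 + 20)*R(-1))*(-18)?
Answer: 342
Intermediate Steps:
((-1 + 20)*R(-1))*(-18) = ((-1 + 20)*(-1))*(-18) = (19*(-1))*(-18) = -19*(-18) = 342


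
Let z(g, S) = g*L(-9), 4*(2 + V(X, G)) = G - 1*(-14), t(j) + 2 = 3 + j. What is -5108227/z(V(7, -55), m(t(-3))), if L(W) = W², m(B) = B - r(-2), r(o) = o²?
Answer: 20432908/3969 ≈ 5148.1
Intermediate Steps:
t(j) = 1 + j (t(j) = -2 + (3 + j) = 1 + j)
m(B) = -4 + B (m(B) = B - 1*(-2)² = B - 1*4 = B - 4 = -4 + B)
V(X, G) = 3/2 + G/4 (V(X, G) = -2 + (G - 1*(-14))/4 = -2 + (G + 14)/4 = -2 + (14 + G)/4 = -2 + (7/2 + G/4) = 3/2 + G/4)
z(g, S) = 81*g (z(g, S) = g*(-9)² = g*81 = 81*g)
-5108227/z(V(7, -55), m(t(-3))) = -5108227*1/(81*(3/2 + (¼)*(-55))) = -5108227*1/(81*(3/2 - 55/4)) = -5108227/(81*(-49/4)) = -5108227/(-3969/4) = -5108227*(-4/3969) = 20432908/3969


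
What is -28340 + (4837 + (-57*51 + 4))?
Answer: -26406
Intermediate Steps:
-28340 + (4837 + (-57*51 + 4)) = -28340 + (4837 + (-2907 + 4)) = -28340 + (4837 - 2903) = -28340 + 1934 = -26406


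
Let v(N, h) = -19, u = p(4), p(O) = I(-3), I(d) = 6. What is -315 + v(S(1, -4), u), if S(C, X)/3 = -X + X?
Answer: -334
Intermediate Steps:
p(O) = 6
S(C, X) = 0 (S(C, X) = 3*(-X + X) = 3*0 = 0)
u = 6
-315 + v(S(1, -4), u) = -315 - 19 = -334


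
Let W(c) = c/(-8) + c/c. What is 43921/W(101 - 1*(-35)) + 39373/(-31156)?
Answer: -342258161/124624 ≈ -2746.3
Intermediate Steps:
W(c) = 1 - c/8 (W(c) = c*(-1/8) + 1 = -c/8 + 1 = 1 - c/8)
43921/W(101 - 1*(-35)) + 39373/(-31156) = 43921/(1 - (101 - 1*(-35))/8) + 39373/(-31156) = 43921/(1 - (101 + 35)/8) + 39373*(-1/31156) = 43921/(1 - 1/8*136) - 39373/31156 = 43921/(1 - 17) - 39373/31156 = 43921/(-16) - 39373/31156 = 43921*(-1/16) - 39373/31156 = -43921/16 - 39373/31156 = -342258161/124624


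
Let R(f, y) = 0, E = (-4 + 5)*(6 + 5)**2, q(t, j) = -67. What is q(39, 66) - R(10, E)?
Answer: -67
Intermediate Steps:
E = 121 (E = 1*11**2 = 1*121 = 121)
q(39, 66) - R(10, E) = -67 - 1*0 = -67 + 0 = -67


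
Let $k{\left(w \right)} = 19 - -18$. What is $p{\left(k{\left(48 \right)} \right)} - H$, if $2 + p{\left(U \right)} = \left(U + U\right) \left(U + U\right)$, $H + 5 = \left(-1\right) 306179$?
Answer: $311658$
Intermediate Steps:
$H = -306184$ ($H = -5 - 306179 = -306184$)
$k{\left(w \right)} = 37$ ($k{\left(w \right)} = 19 + 18 = 37$)
$p{\left(U \right)} = -2 + 4 U^{2}$ ($p{\left(U \right)} = -2 + \left(U + U\right) \left(U + U\right) = -2 + 2 U 2 U = -2 + 4 U^{2}$)
$p{\left(k{\left(48 \right)} \right)} - H = \left(-2 + 4 \cdot 37^{2}\right) - -306184 = \left(-2 + 4 \cdot 1369\right) + 306184 = \left(-2 + 5476\right) + 306184 = 5474 + 306184 = 311658$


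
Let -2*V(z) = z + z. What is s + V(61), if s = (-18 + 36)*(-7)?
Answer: -187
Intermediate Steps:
V(z) = -z (V(z) = -(z + z)/2 = -z)
s = -126 (s = 18*(-7) = -126)
s + V(61) = -126 - 1*61 = -126 - 61 = -187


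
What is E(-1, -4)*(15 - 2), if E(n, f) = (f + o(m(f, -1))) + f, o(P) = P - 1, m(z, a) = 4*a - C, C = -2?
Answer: -143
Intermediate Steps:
m(z, a) = 2 + 4*a (m(z, a) = 4*a - 1*(-2) = 4*a + 2 = 2 + 4*a)
o(P) = -1 + P
E(n, f) = -3 + 2*f (E(n, f) = (f + (-1 + (2 + 4*(-1)))) + f = (f + (-1 + (2 - 4))) + f = (f + (-1 - 2)) + f = (f - 3) + f = (-3 + f) + f = -3 + 2*f)
E(-1, -4)*(15 - 2) = (-3 + 2*(-4))*(15 - 2) = (-3 - 8)*13 = -11*13 = -143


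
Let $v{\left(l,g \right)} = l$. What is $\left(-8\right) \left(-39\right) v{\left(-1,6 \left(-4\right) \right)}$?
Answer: $-312$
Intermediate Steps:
$\left(-8\right) \left(-39\right) v{\left(-1,6 \left(-4\right) \right)} = \left(-8\right) \left(-39\right) \left(-1\right) = 312 \left(-1\right) = -312$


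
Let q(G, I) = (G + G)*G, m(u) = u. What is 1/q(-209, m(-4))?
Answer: 1/87362 ≈ 1.1447e-5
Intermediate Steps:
q(G, I) = 2*G² (q(G, I) = (2*G)*G = 2*G²)
1/q(-209, m(-4)) = 1/(2*(-209)²) = 1/(2*43681) = 1/87362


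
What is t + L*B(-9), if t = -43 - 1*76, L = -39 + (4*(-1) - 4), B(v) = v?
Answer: 304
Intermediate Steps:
L = -47 (L = -39 + (-4 - 4) = -39 - 8 = -47)
t = -119 (t = -43 - 76 = -119)
t + L*B(-9) = -119 - 47*(-9) = -119 + 423 = 304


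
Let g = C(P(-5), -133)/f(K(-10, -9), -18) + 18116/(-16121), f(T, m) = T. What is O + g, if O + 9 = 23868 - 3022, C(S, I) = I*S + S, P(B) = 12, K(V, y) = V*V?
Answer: 1198713587/57575 ≈ 20820.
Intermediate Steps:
K(V, y) = V**2
C(S, I) = S + I*S
O = 20837 (O = -9 + (23868 - 3022) = -9 + 20846 = 20837)
g = -976688/57575 (g = (12*(1 - 133))/((-10)**2) + 18116/(-16121) = (12*(-132))/100 + 18116*(-1/16121) = -1584*1/100 - 2588/2303 = -396/25 - 2588/2303 = -976688/57575 ≈ -16.964)
O + g = 20837 - 976688/57575 = 1198713587/57575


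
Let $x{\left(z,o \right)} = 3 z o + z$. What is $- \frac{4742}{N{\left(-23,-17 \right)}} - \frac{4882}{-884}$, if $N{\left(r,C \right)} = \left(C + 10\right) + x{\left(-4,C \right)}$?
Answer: $- \frac{1624851}{85306} \approx -19.047$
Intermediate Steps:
$x{\left(z,o \right)} = z + 3 o z$ ($x{\left(z,o \right)} = 3 o z + z = z + 3 o z$)
$N{\left(r,C \right)} = 6 - 11 C$ ($N{\left(r,C \right)} = \left(C + 10\right) - 4 \left(1 + 3 C\right) = \left(10 + C\right) - \left(4 + 12 C\right) = 6 - 11 C$)
$- \frac{4742}{N{\left(-23,-17 \right)}} - \frac{4882}{-884} = - \frac{4742}{6 - -187} - \frac{4882}{-884} = - \frac{4742}{6 + 187} - - \frac{2441}{442} = - \frac{4742}{193} + \frac{2441}{442} = - \frac{1624851}{85306}$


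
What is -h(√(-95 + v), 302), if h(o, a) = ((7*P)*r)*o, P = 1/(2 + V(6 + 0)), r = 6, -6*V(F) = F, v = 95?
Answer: 0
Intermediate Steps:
V(F) = -F/6
P = 1 (P = 1/(2 - (6 + 0)/6) = 1/(2 - ⅙*6) = 1/(2 - 1) = 1/1 = 1)
h(o, a) = 42*o (h(o, a) = ((7*1)*6)*o = (7*6)*o = 42*o)
-h(√(-95 + v), 302) = -42*√(-95 + 95) = -42*√0 = -42*0 = -1*0 = 0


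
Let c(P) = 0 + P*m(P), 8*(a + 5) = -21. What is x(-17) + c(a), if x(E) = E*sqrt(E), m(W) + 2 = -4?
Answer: 183/4 - 17*I*sqrt(17) ≈ 45.75 - 70.093*I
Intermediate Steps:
a = -61/8 (a = -5 + (1/8)*(-21) = -5 - 21/8 = -61/8 ≈ -7.6250)
m(W) = -6 (m(W) = -2 - 4 = -6)
x(E) = E**(3/2)
c(P) = -6*P (c(P) = 0 + P*(-6) = 0 - 6*P = -6*P)
x(-17) + c(a) = (-17)**(3/2) - 6*(-61/8) = -17*I*sqrt(17) + 183/4 = 183/4 - 17*I*sqrt(17)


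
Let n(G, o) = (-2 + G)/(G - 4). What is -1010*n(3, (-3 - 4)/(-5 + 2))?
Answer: 1010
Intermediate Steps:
n(G, o) = (-2 + G)/(-4 + G)
-1010*n(3, (-3 - 4)/(-5 + 2)) = -1010*(-2 + 3)/(-4 + 3) = -1010/(-1) = -(-1010) = -1010*(-1) = 1010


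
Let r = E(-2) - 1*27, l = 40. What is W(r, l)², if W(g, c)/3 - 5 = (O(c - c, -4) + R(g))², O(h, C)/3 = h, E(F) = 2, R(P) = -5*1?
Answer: 8100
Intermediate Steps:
R(P) = -5
O(h, C) = 3*h
r = -25 (r = 2 - 1*27 = 2 - 27 = -25)
W(g, c) = 90 (W(g, c) = 15 + 3*(3*(c - c) - 5)² = 15 + 3*(3*0 - 5)² = 15 + 3*(0 - 5)² = 15 + 3*(-5)² = 15 + 3*25 = 15 + 75 = 90)
W(r, l)² = 90² = 8100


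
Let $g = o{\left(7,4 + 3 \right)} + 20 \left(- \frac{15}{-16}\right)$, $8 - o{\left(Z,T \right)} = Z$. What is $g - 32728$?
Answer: $- \frac{130833}{4} \approx -32708.0$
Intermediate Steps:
$o{\left(Z,T \right)} = 8 - Z$
$g = \frac{79}{4}$ ($g = \left(8 - 7\right) + 20 \left(- \frac{15}{-16}\right) = \left(8 - 7\right) + 20 \left(\left(-15\right) \left(- \frac{1}{16}\right)\right) = 1 + 20 \cdot \frac{15}{16} = 1 + \frac{75}{4} = \frac{79}{4} \approx 19.75$)
$g - 32728 = \frac{79}{4} - 32728 = - \frac{130833}{4}$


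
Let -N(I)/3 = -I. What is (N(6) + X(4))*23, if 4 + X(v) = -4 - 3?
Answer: 161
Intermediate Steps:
X(v) = -11 (X(v) = -4 + (-4 - 3) = -4 - 7 = -11)
N(I) = 3*I (N(I) = -(-3)*I = 3*I)
(N(6) + X(4))*23 = (3*6 - 11)*23 = (18 - 11)*23 = 7*23 = 161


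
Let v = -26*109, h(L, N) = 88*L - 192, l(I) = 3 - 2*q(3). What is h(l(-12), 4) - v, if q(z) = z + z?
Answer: 1850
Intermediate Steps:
q(z) = 2*z
l(I) = -9 (l(I) = 3 - 4*3 = 3 - 2*6 = 3 - 12 = -9)
h(L, N) = -192 + 88*L
v = -2834
h(l(-12), 4) - v = (-192 + 88*(-9)) - 1*(-2834) = (-192 - 792) + 2834 = -984 + 2834 = 1850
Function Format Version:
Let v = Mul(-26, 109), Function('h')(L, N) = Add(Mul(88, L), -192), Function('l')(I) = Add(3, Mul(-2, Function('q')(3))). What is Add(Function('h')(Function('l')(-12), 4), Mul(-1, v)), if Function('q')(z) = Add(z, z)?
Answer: 1850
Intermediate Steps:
Function('q')(z) = Mul(2, z)
Function('l')(I) = -9 (Function('l')(I) = Add(3, Mul(-2, Mul(2, 3))) = Add(3, Mul(-2, 6)) = Add(3, -12) = -9)
Function('h')(L, N) = Add(-192, Mul(88, L))
v = -2834
Add(Function('h')(Function('l')(-12), 4), Mul(-1, v)) = Add(Add(-192, Mul(88, -9)), Mul(-1, -2834)) = Add(Add(-192, -792), 2834) = Add(-984, 2834) = 1850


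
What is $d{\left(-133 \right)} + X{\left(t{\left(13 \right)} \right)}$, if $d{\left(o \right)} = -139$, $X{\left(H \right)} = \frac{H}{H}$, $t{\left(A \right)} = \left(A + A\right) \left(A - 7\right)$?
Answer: $-138$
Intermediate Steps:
$t{\left(A \right)} = 2 A \left(-7 + A\right)$
$X{\left(H \right)} = 1$
$d{\left(-133 \right)} + X{\left(t{\left(13 \right)} \right)} = -139 + 1 = -138$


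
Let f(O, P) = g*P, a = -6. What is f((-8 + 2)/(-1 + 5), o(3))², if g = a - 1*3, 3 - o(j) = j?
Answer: 0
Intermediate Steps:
o(j) = 3 - j
g = -9 (g = -6 - 1*3 = -6 - 3 = -9)
f(O, P) = -9*P
f((-8 + 2)/(-1 + 5), o(3))² = (-9*(3 - 1*3))² = (-9*(3 - 3))² = (-9*0)² = 0² = 0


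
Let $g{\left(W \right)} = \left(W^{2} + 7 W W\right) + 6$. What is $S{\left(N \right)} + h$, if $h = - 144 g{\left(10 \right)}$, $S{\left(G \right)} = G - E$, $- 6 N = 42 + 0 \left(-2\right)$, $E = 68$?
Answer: $-116139$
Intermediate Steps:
$g{\left(W \right)} = 6 + 8 W^{2}$ ($g{\left(W \right)} = \left(W^{2} + 7 W^{2}\right) + 6 = 8 W^{2} + 6 = 6 + 8 W^{2}$)
$N = -7$ ($N = - \frac{42 + 0 \left(-2\right)}{6} = - \frac{42 + 0}{6} = \left(- \frac{1}{6}\right) 42 = -7$)
$S{\left(G \right)} = -68 + G$ ($S{\left(G \right)} = G - 68 = -68 + G$)
$h = -116064$ ($h = - 144 \left(6 + 8 \cdot 10^{2}\right) = - 144 \left(6 + 8 \cdot 100\right) = - 144 \left(6 + 800\right) = \left(-144\right) 806 = -116064$)
$S{\left(N \right)} + h = \left(-68 - 7\right) - 116064 = -75 - 116064 = -116139$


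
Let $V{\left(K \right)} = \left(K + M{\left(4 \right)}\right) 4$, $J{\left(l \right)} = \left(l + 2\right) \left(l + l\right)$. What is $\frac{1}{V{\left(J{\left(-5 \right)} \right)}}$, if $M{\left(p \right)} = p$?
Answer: $\frac{1}{136} \approx 0.0073529$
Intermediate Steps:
$J{\left(l \right)} = 2 l \left(2 + l\right)$ ($J{\left(l \right)} = \left(2 + l\right) 2 l = 2 l \left(2 + l\right)$)
$V{\left(K \right)} = 16 + 4 K$ ($V{\left(K \right)} = \left(K + 4\right) 4 = \left(4 + K\right) 4 = 16 + 4 K$)
$\frac{1}{V{\left(J{\left(-5 \right)} \right)}} = \frac{1}{16 + 4 \cdot 2 \left(-5\right) \left(2 - 5\right)} = \frac{1}{16 + 4 \cdot 2 \left(-5\right) \left(-3\right)} = \frac{1}{16 + 4 \cdot 30} = \frac{1}{16 + 120} = \frac{1}{136}$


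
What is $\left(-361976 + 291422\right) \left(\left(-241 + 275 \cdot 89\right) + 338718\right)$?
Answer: $-25607715408$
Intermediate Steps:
$\left(-361976 + 291422\right) \left(\left(-241 + 275 \cdot 89\right) + 338718\right) = - 70554 \left(\left(-241 + 24475\right) + 338718\right) = - 70554 \left(24234 + 338718\right) = \left(-70554\right) 362952 = -25607715408$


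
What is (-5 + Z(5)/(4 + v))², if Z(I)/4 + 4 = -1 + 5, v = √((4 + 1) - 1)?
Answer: 25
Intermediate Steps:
v = 2 (v = √(5 - 1) = √4 = 2)
Z(I) = 0 (Z(I) = -16 + 4*(-1 + 5) = -16 + 4*4 = -16 + 16 = 0)
(-5 + Z(5)/(4 + v))² = (-5 + 0/(4 + 2))² = (-5 + 0/6)² = (-5 + 0*(⅙))² = (-5 + 0)² = (-5)² = 25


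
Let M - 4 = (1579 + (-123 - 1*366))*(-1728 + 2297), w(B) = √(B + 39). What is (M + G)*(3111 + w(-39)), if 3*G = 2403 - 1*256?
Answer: 1931712193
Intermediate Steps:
w(B) = √(39 + B)
G = 2147/3 (G = (2403 - 1*256)/3 = (2403 - 256)/3 = (⅓)*2147 = 2147/3 ≈ 715.67)
M = 620214 (M = 4 + (1579 + (-123 - 1*366))*(-1728 + 2297) = 4 + (1579 + (-123 - 366))*569 = 4 + (1579 - 489)*569 = 4 + 1090*569 = 4 + 620210 = 620214)
(M + G)*(3111 + w(-39)) = (620214 + 2147/3)*(3111 + √(39 - 39)) = 1862789*(3111 + √0)/3 = 1862789*(3111 + 0)/3 = (1862789/3)*3111 = 1931712193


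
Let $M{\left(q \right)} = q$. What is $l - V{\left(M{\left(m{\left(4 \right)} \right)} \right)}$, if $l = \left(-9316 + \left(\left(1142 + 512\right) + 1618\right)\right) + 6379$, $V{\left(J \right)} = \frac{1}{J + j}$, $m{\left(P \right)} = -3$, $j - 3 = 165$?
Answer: $\frac{55274}{165} \approx 334.99$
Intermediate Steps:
$j = 168$ ($j = 3 + 165 = 168$)
$V{\left(J \right)} = \frac{1}{168 + J}$ ($V{\left(J \right)} = \frac{1}{J + 168} = \frac{1}{168 + J}$)
$l = 335$ ($l = \left(-9316 + \left(1654 + 1618\right)\right) + 6379 = \left(-9316 + 3272\right) + 6379 = -6044 + 6379 = 335$)
$l - V{\left(M{\left(m{\left(4 \right)} \right)} \right)} = 335 - \frac{1}{168 - 3} = 335 - \frac{1}{165} = \frac{55274}{165}$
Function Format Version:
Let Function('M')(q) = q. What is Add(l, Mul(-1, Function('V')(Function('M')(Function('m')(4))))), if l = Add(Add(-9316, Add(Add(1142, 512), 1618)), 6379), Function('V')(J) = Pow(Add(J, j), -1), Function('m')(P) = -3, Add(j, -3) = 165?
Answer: Rational(55274, 165) ≈ 334.99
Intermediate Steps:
j = 168 (j = Add(3, 165) = 168)
Function('V')(J) = Pow(Add(168, J), -1) (Function('V')(J) = Pow(Add(J, 168), -1) = Pow(Add(168, J), -1))
l = 335 (l = Add(Add(-9316, Add(1654, 1618)), 6379) = Add(Add(-9316, 3272), 6379) = Add(-6044, 6379) = 335)
Add(l, Mul(-1, Function('V')(Function('M')(Function('m')(4))))) = Add(335, Mul(-1, Pow(Add(168, -3), -1))) = Add(335, Mul(-1, Pow(165, -1))) = Add(335, Mul(-1, Rational(1, 165))) = Add(335, Rational(-1, 165)) = Rational(55274, 165)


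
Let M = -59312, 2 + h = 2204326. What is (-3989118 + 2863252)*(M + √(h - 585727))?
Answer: 66777364192 - 1125866*√1618597 ≈ 6.5345e+10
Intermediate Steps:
h = 2204324 (h = -2 + 2204326 = 2204324)
(-3989118 + 2863252)*(M + √(h - 585727)) = (-3989118 + 2863252)*(-59312 + √(2204324 - 585727)) = -1125866*(-59312 + √1618597) = 66777364192 - 1125866*√1618597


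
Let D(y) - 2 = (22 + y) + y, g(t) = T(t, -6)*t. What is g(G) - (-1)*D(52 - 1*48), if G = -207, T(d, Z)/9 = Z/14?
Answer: 5813/7 ≈ 830.43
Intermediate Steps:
T(d, Z) = 9*Z/14 (T(d, Z) = 9*(Z/14) = 9*Z/14)
g(t) = -27*t/7 (g(t) = ((9/14)*(-6))*t = -27*t/7)
D(y) = 24 + 2*y (D(y) = 2 + ((22 + y) + y) = 2 + (22 + 2*y) = 24 + 2*y)
g(G) - (-1)*D(52 - 1*48) = -27/7*(-207) - (-1)*(24 + 2*(52 - 1*48)) = 5589/7 - (-1)*(24 + 2*(52 - 48)) = 5589/7 - (-1)*(24 + 2*4) = 5589/7 - (-1)*(24 + 8) = 5589/7 - (-1)*32 = 5589/7 - 1*(-32) = 5589/7 + 32 = 5813/7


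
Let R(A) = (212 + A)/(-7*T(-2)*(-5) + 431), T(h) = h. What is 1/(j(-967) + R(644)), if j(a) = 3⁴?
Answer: 361/30097 ≈ 0.011995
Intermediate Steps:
j(a) = 81
R(A) = 212/361 + A/361 (R(A) = (212 + A)/(-7*(-2)*(-5) + 431) = (212 + A)/(14*(-5) + 431) = (212 + A)/(-70 + 431) = (212 + A)/361 = (212 + A)*(1/361) = 212/361 + A/361)
1/(j(-967) + R(644)) = 1/(81 + (212/361 + (1/361)*644)) = 1/(81 + (212/361 + 644/361)) = 1/(81 + 856/361) = 1/(30097/361) = 361/30097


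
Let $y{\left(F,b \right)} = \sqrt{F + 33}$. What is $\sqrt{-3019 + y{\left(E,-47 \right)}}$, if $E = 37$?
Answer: $\sqrt{-3019 + \sqrt{70}} \approx 54.869 i$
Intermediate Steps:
$y{\left(F,b \right)} = \sqrt{33 + F}$
$\sqrt{-3019 + y{\left(E,-47 \right)}} = \sqrt{-3019 + \sqrt{33 + 37}} = \sqrt{-3019 + \sqrt{70}}$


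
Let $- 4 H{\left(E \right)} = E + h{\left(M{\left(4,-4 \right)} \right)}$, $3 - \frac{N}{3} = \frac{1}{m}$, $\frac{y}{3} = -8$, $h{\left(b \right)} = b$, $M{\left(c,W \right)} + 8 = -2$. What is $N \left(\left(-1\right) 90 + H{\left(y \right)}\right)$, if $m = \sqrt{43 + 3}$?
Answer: $- \frac{1467}{2} + \frac{489 \sqrt{46}}{92} \approx -697.45$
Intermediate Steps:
$M{\left(c,W \right)} = -10$ ($M{\left(c,W \right)} = -8 - 2 = -10$)
$y = -24$ ($y = 3 \left(-8\right) = -24$)
$m = \sqrt{46} \approx 6.7823$
$N = 9 - \frac{3 \sqrt{46}}{46}$ ($N = 9 - \frac{3}{\sqrt{46}} = 9 - 3 \frac{\sqrt{46}}{46} = 9 - \frac{3 \sqrt{46}}{46} \approx 8.5577$)
$H{\left(E \right)} = \frac{5}{2} - \frac{E}{4}$ ($H{\left(E \right)} = - \frac{E - 10}{4} = - \frac{-10 + E}{4} = \frac{5}{2} - \frac{E}{4}$)
$N \left(\left(-1\right) 90 + H{\left(y \right)}\right) = \left(9 - \frac{3 \sqrt{46}}{46}\right) \left(\left(-1\right) 90 + \left(\frac{5}{2} - -6\right)\right) = \left(9 - \frac{3 \sqrt{46}}{46}\right) \left(-90 + \left(\frac{5}{2} + 6\right)\right) = \left(9 - \frac{3 \sqrt{46}}{46}\right) \left(-90 + \frac{17}{2}\right) = \left(9 - \frac{3 \sqrt{46}}{46}\right) \left(- \frac{163}{2}\right) = - \frac{1467}{2} + \frac{489 \sqrt{46}}{92}$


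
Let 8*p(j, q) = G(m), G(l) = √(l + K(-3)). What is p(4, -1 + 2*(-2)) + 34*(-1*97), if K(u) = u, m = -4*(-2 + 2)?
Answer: -3298 + I*√3/8 ≈ -3298.0 + 0.21651*I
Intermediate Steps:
m = 0 (m = -4*0 = 0)
G(l) = √(-3 + l) (G(l) = √(l - 3) = √(-3 + l))
p(j, q) = I*√3/8 (p(j, q) = √(-3 + 0)/8 = √(-3)/8 = (I*√3)/8 = I*√3/8)
p(4, -1 + 2*(-2)) + 34*(-1*97) = I*√3/8 + 34*(-1*97) = I*√3/8 + 34*(-97) = I*√3/8 - 3298 = -3298 + I*√3/8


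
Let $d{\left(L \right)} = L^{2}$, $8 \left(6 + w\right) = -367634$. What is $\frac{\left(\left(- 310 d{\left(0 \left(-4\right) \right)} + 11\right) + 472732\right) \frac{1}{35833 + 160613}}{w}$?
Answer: $- \frac{315162}{6019138181} \approx -5.236 \cdot 10^{-5}$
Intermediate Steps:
$w = - \frac{183841}{4}$ ($w = -6 + \frac{1}{8} \left(-367634\right) = -6 - \frac{183817}{4} = - \frac{183841}{4} \approx -45960.0$)
$\frac{\left(\left(- 310 d{\left(0 \left(-4\right) \right)} + 11\right) + 472732\right) \frac{1}{35833 + 160613}}{w} = \frac{\left(\left(- 310 \left(0 \left(-4\right)\right)^{2} + 11\right) + 472732\right) \frac{1}{35833 + 160613}}{- \frac{183841}{4}} = \frac{\left(- 310 \cdot 0^{2} + 11\right) + 472732}{196446} \left(- \frac{4}{183841}\right) = \left(\left(\left(-310\right) 0 + 11\right) + 472732\right) \frac{1}{196446} \left(- \frac{4}{183841}\right) = \left(\left(0 + 11\right) + 472732\right) \frac{1}{196446} \left(- \frac{4}{183841}\right) = \left(11 + 472732\right) \frac{1}{196446} \left(- \frac{4}{183841}\right) = 472743 \cdot \frac{1}{196446} \left(- \frac{4}{183841}\right) = \frac{157581}{65482} \left(- \frac{4}{183841}\right) = - \frac{315162}{6019138181}$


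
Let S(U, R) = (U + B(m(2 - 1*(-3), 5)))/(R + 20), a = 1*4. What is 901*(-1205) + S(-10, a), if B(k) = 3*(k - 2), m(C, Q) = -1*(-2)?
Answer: -13028465/12 ≈ -1.0857e+6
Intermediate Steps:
a = 4
m(C, Q) = 2
B(k) = -6 + 3*k (B(k) = 3*(-2 + k) = -6 + 3*k)
S(U, R) = U/(20 + R) (S(U, R) = (U + (-6 + 3*2))/(R + 20) = (U + (-6 + 6))/(20 + R) = (U + 0)/(20 + R) = U/(20 + R))
901*(-1205) + S(-10, a) = 901*(-1205) - 10/(20 + 4) = -1085705 - 10/24 = -1085705 - 10*1/24 = -1085705 - 5/12 = -13028465/12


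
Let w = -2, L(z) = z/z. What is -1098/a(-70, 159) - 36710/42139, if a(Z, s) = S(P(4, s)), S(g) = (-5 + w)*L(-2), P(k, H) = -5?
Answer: 46011652/294973 ≈ 155.99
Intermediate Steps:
L(z) = 1
S(g) = -7 (S(g) = (-5 - 2)*1 = -7*1 = -7)
a(Z, s) = -7
-1098/a(-70, 159) - 36710/42139 = -1098/(-7) - 36710/42139 = -1098*(-⅐) - 36710*1/42139 = 1098/7 - 36710/42139 = 46011652/294973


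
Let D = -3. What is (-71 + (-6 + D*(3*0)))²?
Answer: 5929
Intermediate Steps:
(-71 + (-6 + D*(3*0)))² = (-71 + (-6 - 9*0))² = (-71 + (-6 - 3*0))² = (-71 + (-6 + 0))² = (-71 - 6)² = (-77)² = 5929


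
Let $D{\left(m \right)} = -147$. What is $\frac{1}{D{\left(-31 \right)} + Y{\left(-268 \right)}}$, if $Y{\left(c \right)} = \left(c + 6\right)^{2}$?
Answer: $\frac{1}{68497} \approx 1.4599 \cdot 10^{-5}$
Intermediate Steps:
$Y{\left(c \right)} = \left(6 + c\right)^{2}$
$\frac{1}{D{\left(-31 \right)} + Y{\left(-268 \right)}} = \frac{1}{-147 + \left(6 - 268\right)^{2}} = \frac{1}{-147 + \left(-262\right)^{2}} = \frac{1}{-147 + 68644} = \frac{1}{68497}$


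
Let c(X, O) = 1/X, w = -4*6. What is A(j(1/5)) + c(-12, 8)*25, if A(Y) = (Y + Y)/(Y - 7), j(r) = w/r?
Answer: -295/1524 ≈ -0.19357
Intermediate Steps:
w = -24
j(r) = -24/r
A(Y) = 2*Y/(-7 + Y) (A(Y) = (2*Y)/(-7 + Y) = 2*Y/(-7 + Y))
A(j(1/5)) + c(-12, 8)*25 = 2*(-24/(1/5))/(-7 - 24/(1/5)) + 25/(-12) = 2*(-24/⅕)/(-7 - 24/⅕) - 1/12*25 = 2*(-24*5)/(-7 - 24*5) - 25/12 = 2*(-120)/(-7 - 120) - 25/12 = 2*(-120)/(-127) - 25/12 = 2*(-120)*(-1/127) - 25/12 = 240/127 - 25/12 = -295/1524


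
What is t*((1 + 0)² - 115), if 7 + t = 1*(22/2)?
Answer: -456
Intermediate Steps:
t = 4 (t = -7 + 1*(22/2) = -7 + 1*(22*(½)) = -7 + 1*11 = -7 + 11 = 4)
t*((1 + 0)² - 115) = 4*((1 + 0)² - 115) = 4*(1² - 115) = 4*(1 - 115) = 4*(-114) = -456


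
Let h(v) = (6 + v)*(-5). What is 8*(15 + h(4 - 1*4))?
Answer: -120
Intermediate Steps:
h(v) = -30 - 5*v
8*(15 + h(4 - 1*4)) = 8*(15 + (-30 - 5*(4 - 1*4))) = 8*(15 + (-30 - 5*(4 - 4))) = 8*(15 + (-30 - 5*0)) = 8*(15 + (-30 + 0)) = 8*(15 - 30) = 8*(-15) = -120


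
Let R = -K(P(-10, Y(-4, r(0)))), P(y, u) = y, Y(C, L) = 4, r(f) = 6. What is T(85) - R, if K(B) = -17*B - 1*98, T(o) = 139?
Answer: 211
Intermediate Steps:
K(B) = -98 - 17*B (K(B) = -17*B - 98 = -98 - 17*B)
R = -72 (R = -(-98 - 17*(-10)) = -(-98 + 170) = -1*72 = -72)
T(85) - R = 139 - 1*(-72) = 139 + 72 = 211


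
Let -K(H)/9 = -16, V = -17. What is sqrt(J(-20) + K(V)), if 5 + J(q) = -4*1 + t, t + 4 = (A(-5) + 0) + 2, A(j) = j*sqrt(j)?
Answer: sqrt(133 - 5*I*sqrt(5)) ≈ 11.543 - 0.4843*I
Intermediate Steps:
A(j) = j**(3/2)
t = -2 - 5*I*sqrt(5) (t = -4 + (((-5)**(3/2) + 0) + 2) = -4 + ((-5*I*sqrt(5) + 0) + 2) = -4 + (-5*I*sqrt(5) + 2) = -4 + (2 - 5*I*sqrt(5)) = -2 - 5*I*sqrt(5) ≈ -2.0 - 11.18*I)
K(H) = 144 (K(H) = -9*(-16) = 144)
J(q) = -11 - 5*I*sqrt(5) (J(q) = -5 + (-4*1 + (-2 - 5*I*sqrt(5))) = -5 + (-4 + (-2 - 5*I*sqrt(5))) = -5 + (-6 - 5*I*sqrt(5)) = -11 - 5*I*sqrt(5))
sqrt(J(-20) + K(V)) = sqrt((-11 - 5*I*sqrt(5)) + 144) = sqrt(133 - 5*I*sqrt(5))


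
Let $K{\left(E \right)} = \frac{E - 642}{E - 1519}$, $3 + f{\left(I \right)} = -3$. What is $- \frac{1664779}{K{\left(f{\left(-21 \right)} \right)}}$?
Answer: $- \frac{2538787975}{648} \approx -3.9179 \cdot 10^{6}$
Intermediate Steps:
$f{\left(I \right)} = -6$ ($f{\left(I \right)} = -3 - 3 = -6$)
$K{\left(E \right)} = \frac{-642 + E}{-1519 + E}$
$- \frac{1664779}{K{\left(f{\left(-21 \right)} \right)}} = - \frac{1664779}{\frac{1}{-1519 - 6} \left(-642 - 6\right)} = - \frac{1664779}{\frac{1}{-1525} \left(-648\right)} = - \frac{1664779}{\left(- \frac{1}{1525}\right) \left(-648\right)} = - \frac{1664779}{\frac{648}{1525}} = \left(-1664779\right) \frac{1525}{648} = - \frac{2538787975}{648}$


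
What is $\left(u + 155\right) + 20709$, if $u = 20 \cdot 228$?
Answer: $25424$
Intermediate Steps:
$u = 4560$
$\left(u + 155\right) + 20709 = \left(4560 + 155\right) + 20709 = 4715 + 20709 = 25424$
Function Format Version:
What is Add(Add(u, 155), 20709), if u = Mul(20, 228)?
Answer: 25424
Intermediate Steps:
u = 4560
Add(Add(u, 155), 20709) = Add(Add(4560, 155), 20709) = Add(4715, 20709) = 25424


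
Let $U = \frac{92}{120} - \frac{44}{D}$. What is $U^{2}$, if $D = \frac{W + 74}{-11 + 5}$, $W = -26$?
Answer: $\frac{8836}{225} \approx 39.271$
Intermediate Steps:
$D = -8$ ($D = \frac{-26 + 74}{-11 + 5} = \frac{48}{-6} = 48 \left(- \frac{1}{6}\right) = -8$)
$U = \frac{94}{15}$ ($U = \frac{92}{120} - \frac{44}{-8} = 92 \cdot \frac{1}{120} - - \frac{11}{2} = \frac{23}{30} + \frac{11}{2} = \frac{94}{15} \approx 6.2667$)
$U^{2} = \left(\frac{94}{15}\right)^{2} = \frac{8836}{225}$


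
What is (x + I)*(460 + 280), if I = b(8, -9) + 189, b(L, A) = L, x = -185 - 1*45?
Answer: -24420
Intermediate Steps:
x = -230 (x = -185 - 45 = -230)
I = 197 (I = 8 + 189 = 197)
(x + I)*(460 + 280) = (-230 + 197)*(460 + 280) = -33*740 = -24420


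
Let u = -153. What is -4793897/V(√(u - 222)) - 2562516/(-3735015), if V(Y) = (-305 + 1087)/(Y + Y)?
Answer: 854172/1245005 - 23969485*I*√15/391 ≈ 0.68608 - 2.3743e+5*I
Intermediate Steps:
V(Y) = 391/Y (V(Y) = 782/((2*Y)) = 782*(1/(2*Y)) = 391/Y)
-4793897/V(√(u - 222)) - 2562516/(-3735015) = -4793897*√(-153 - 222)/391 - 2562516/(-3735015) = -4793897*5*I*√15/391 - 2562516*(-1/3735015) = -4793897*5*I*√15/391 + 854172/1245005 = -23969485*I*√15/391 + 854172/1245005 = 854172/1245005 - 23969485*I*√15/391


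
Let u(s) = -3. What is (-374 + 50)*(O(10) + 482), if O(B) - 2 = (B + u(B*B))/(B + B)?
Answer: -784647/5 ≈ -1.5693e+5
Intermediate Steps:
O(B) = 2 + (-3 + B)/(2*B) (O(B) = 2 + (B - 3)/(B + B) = 2 + (-3 + B)/((2*B)) = 2 + (-3 + B)*(1/(2*B)) = 2 + (-3 + B)/(2*B))
(-374 + 50)*(O(10) + 482) = (-374 + 50)*((½)*(-3 + 5*10)/10 + 482) = -324*((½)*(⅒)*(-3 + 50) + 482) = -324*((½)*(⅒)*47 + 482) = -324*(47/20 + 482) = -324*9687/20 = -784647/5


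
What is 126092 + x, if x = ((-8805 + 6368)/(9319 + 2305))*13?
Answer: 1465661727/11624 ≈ 1.2609e+5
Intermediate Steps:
x = -31681/11624 (x = -2437/11624*13 = -31681/11624 ≈ -2.7255)
126092 + x = 126092 - 31681/11624 = 1465661727/11624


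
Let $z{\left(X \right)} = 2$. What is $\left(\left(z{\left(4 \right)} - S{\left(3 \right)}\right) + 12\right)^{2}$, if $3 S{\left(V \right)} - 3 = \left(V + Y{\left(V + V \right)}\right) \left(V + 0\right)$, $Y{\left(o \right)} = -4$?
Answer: $196$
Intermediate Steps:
$S{\left(V \right)} = 1 + \frac{V \left(-4 + V\right)}{3}$ ($S{\left(V \right)} = 1 + \frac{\left(V - 4\right) \left(V + 0\right)}{3} = 1 + \frac{\left(-4 + V\right) V}{3} = 1 + \frac{V \left(-4 + V\right)}{3}$)
$\left(\left(z{\left(4 \right)} - S{\left(3 \right)}\right) + 12\right)^{2} = \left(\left(2 - \left(1 - 4 + \frac{3^{2}}{3}\right)\right) + 12\right)^{2} = \left(\left(2 - \left(1 - 4 + \frac{1}{3} \cdot 9\right)\right) + 12\right)^{2} = \left(\left(2 - \left(1 - 4 + 3\right)\right) + 12\right)^{2} = \left(\left(2 - 0\right) + 12\right)^{2} = \left(\left(2 + 0\right) + 12\right)^{2} = \left(2 + 12\right)^{2} = 14^{2} = 196$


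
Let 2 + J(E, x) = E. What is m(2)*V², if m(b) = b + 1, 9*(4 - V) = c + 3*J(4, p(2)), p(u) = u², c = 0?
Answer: 100/3 ≈ 33.333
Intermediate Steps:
J(E, x) = -2 + E
V = 10/3 (V = 4 - (0 + 3*(-2 + 4))/9 = 4 - (0 + 3*2)/9 = 4 - (0 + 6)/9 = 4 - ⅑*6 = 4 - ⅔ = 10/3 ≈ 3.3333)
m(b) = 1 + b
m(2)*V² = (1 + 2)*(10/3)² = 3*(100/9) = 100/3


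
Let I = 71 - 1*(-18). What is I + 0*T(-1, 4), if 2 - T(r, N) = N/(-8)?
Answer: 89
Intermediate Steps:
T(r, N) = 2 + N/8 (T(r, N) = 2 - N/(-8) = 2 - N*(-1)/8 = 2 - (-1)*N/8 = 2 + N/8)
I = 89 (I = 71 + 18 = 89)
I + 0*T(-1, 4) = 89 + 0*(2 + (⅛)*4) = 89 + 0*(2 + ½) = 89 + 0*(5/2) = 89 + 0 = 89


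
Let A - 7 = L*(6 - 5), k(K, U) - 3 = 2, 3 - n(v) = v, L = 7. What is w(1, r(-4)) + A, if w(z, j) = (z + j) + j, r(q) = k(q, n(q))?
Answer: 25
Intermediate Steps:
n(v) = 3 - v
k(K, U) = 5 (k(K, U) = 3 + 2 = 5)
A = 14 (A = 7 + 7*(6 - 5) = 7 + 7*1 = 7 + 7 = 14)
r(q) = 5
w(z, j) = z + 2*j (w(z, j) = (j + z) + j = z + 2*j)
w(1, r(-4)) + A = (1 + 2*5) + 14 = (1 + 10) + 14 = 11 + 14 = 25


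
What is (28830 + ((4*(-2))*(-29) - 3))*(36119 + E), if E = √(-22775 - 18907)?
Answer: 1049582021 + 29059*I*√41682 ≈ 1.0496e+9 + 5.9327e+6*I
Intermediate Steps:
E = I*√41682 (E = √(-41682) = I*√41682 ≈ 204.16*I)
(28830 + ((4*(-2))*(-29) - 3))*(36119 + E) = (28830 + ((4*(-2))*(-29) - 3))*(36119 + I*√41682) = (28830 + (-8*(-29) - 3))*(36119 + I*√41682) = (28830 + (232 - 3))*(36119 + I*√41682) = (28830 + 229)*(36119 + I*√41682) = 29059*(36119 + I*√41682) = 1049582021 + 29059*I*√41682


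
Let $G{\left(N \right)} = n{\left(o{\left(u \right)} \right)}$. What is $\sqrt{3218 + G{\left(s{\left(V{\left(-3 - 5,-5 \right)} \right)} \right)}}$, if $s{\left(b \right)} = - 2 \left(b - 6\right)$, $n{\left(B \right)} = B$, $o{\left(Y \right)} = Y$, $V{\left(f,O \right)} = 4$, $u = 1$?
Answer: $\sqrt{3219} \approx 56.736$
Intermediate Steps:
$s{\left(b \right)} = 12 - 2 b$ ($s{\left(b \right)} = - 2 \left(-6 + b\right) = 12 - 2 b$)
$G{\left(N \right)} = 1$
$\sqrt{3218 + G{\left(s{\left(V{\left(-3 - 5,-5 \right)} \right)} \right)}} = \sqrt{3218 + 1} = \sqrt{3219}$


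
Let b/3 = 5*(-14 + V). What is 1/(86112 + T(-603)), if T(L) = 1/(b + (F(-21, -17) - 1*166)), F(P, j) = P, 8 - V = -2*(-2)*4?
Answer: 517/44519903 ≈ 1.1613e-5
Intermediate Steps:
V = -8 (V = 8 - (-2*(-2))*4 = 8 - 4*4 = 8 - 1*16 = 8 - 16 = -8)
b = -330 (b = 3*(5*(-14 - 8)) = 3*(5*(-22)) = 3*(-110) = -330)
T(L) = -1/517 (T(L) = 1/(-330 + (-21 - 1*166)) = 1/(-330 + (-21 - 166)) = 1/(-330 - 187) = 1/(-517) = -1/517)
1/(86112 + T(-603)) = 1/(86112 - 1/517) = 1/(44519903/517) = 517/44519903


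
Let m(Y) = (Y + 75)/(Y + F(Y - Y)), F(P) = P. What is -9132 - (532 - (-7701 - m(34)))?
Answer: -590519/34 ≈ -17368.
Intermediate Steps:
m(Y) = (75 + Y)/Y (m(Y) = (Y + 75)/(Y + (Y - Y)) = (75 + Y)/(Y + 0) = (75 + Y)/Y)
-9132 - (532 - (-7701 - m(34))) = -9132 - (532 - (-7701 - (75 + 34)/34)) = -9132 - (532 - (-7701 - 109/34)) = -9132 - (532 - 1*(-261943/34)) = -9132 - (532 + 261943/34) = -9132 - 1*280031/34 = -9132 - 280031/34 = -590519/34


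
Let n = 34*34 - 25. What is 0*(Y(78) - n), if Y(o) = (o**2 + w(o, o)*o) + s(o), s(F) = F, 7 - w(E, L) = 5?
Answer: 0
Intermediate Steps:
w(E, L) = 2 (w(E, L) = 7 - 1*5 = 7 - 5 = 2)
n = 1131 (n = 1156 - 25 = 1131)
Y(o) = o**2 + 3*o (Y(o) = (o**2 + 2*o) + o = o**2 + 3*o)
0*(Y(78) - n) = 0*(78*(3 + 78) - 1*1131) = 0*(78*81 - 1131) = 0*(6318 - 1131) = 0*5187 = 0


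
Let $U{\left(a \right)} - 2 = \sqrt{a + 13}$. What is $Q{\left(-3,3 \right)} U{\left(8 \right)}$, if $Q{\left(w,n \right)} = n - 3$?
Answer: $0$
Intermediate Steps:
$Q{\left(w,n \right)} = -3 + n$
$U{\left(a \right)} = 2 + \sqrt{13 + a}$ ($U{\left(a \right)} = 2 + \sqrt{a + 13} = 2 + \sqrt{13 + a}$)
$Q{\left(-3,3 \right)} U{\left(8 \right)} = \left(-3 + 3\right) \left(2 + \sqrt{13 + 8}\right) = 0 \left(2 + \sqrt{21}\right) = 0$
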